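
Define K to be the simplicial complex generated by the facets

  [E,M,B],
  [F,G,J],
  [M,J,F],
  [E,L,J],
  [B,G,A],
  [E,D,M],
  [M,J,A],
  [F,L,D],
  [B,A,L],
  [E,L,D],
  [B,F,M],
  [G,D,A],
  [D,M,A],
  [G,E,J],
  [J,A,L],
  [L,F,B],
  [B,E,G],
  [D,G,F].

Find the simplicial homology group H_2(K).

H_2 = Z.

Order the vertices as A < B < D < E < F < G < J < L < M. Listing each simplex with vertices in this order, K has dimension 2 with simplices:

  0-simplices (9): A, B, D, E, F, G, J, L, M
  1-simplices (27): AB, AD, AG, AJ, AL, AM, BE, BF, BG, BL, BM, DE, DF, DG, DL, DM, EG, EJ, EL, EM, FG, FJ, FL, FM, GJ, JL, JM
  2-simplices (18): ABG, ABL, ADG, ADM, AJL, AJM, BEG, BEM, BFL, BFM, DEL, DEM, DFG, DFL, EGJ, EJL, FGJ, FJM

so the chain groups are C_0 ≅ Z^9, C_1 ≅ Z^27, C_2 ≅ Z^18.

∂_1: C_1 → C_0 sends each edge [p,q] (with p < q) to q − p.
The resulting 9×27 matrix has rank 8, and its Smith normal form has invariant factors (1,1,1,1,1,1,1,1).

∂_2: C_2 → C_1 maps a triangle to the signed sum of its edges. For instance
  ∂ADG = DG − AG + AD,
  ∂AJL = JL − AL + AJ.
The 27×18 boundary matrix has rank 17 and Smith normal form diag(1,1,1,1,1,1,1,1,1,1,1,1,1,1,1,1,1).

From H_k ≅ ker(∂_k) / im(∂_{k+1}) we obtain:

  H_2: rank ker ∂_2 − rank ∂_3 = (18 − 17) − 0 = 1, and there is no ∂_3, so H_2 ≅ Z.

(K is a triangulation of the torus T^2.)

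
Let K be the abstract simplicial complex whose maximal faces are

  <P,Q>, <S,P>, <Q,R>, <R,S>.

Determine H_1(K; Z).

H_1 = Z.

K has 4 vertices, 4 edges.
rank ∂_1 = 3, rank ∂_2 = 0 ⇒ b_1 = 4 − 3 − 0 = 1. So H_1 = Z.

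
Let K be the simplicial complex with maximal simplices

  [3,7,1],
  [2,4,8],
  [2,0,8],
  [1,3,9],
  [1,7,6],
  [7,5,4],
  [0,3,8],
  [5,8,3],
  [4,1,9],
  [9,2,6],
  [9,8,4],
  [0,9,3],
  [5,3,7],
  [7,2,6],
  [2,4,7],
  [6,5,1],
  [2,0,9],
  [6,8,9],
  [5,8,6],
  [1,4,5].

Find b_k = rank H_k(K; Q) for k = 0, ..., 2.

Take the total order 0 < 1 < 2 < 3 < 4 < 5 < 6 < 7 < 8 < 9 on the vertex set. Then K (dimension 2) consists of the simplices:

  0-simplices (10): [0], [1], [2], [3], [4], [5], [6], [7], [8], [9]
  1-simplices (30): (30 of them)
  2-simplices (20): (20 of them)

giving chain groups C_0 ≅ Z^10, C_1 ≅ Z^30, C_2 ≅ Z^20.

The boundary map ∂_1: C_1 → C_0 maps an edge to its endpoints' difference, ∂[p,q] = q − p.
As a 10×30 matrix over Z this has rank 9, with invariant factors (1,1,1,1,1,1,1,1,1).

Boundary ∂_2: C_2 → C_1 acts by ∂[p,q,r] = [q,r] − [p,r] + [p,q]. For instance
  ∂[1,4,9] = [4,9] − [1,9] + [1,4],
  ∂[1,6,7] = [6,7] − [1,7] + [1,6].
As a 30×20 matrix over Z this has rank 20, with invariant factors (1,1,1,1,1,1,1,1,1,1,1,1,1,1,1,1,1,1,1,2).

Now H_k = ker ∂_k / im ∂_{k+1}, so:

  H_0: rank C_0 − rank ∂_1 = 10 − 9 = 1, and the invariant factors of ∂_1 are all 1, so H_0 = Z.
  H_1: rank ker ∂_1 − rank ∂_2 = (30 − 9) − 20 = 1, and ∂_2 has invariant factor 2 > 1, so H_1 = Z ⊕ Z/2Z.
  H_2: rank ker ∂_2 − rank ∂_3 = (20 − 20) − 0 = 0, and there is no ∂_3, so H_2 = 0.

Hence the Betti numbers are b_0 = 1, b_1 = 1, b_2 = 0.

b_0 = 1, b_1 = 1, b_2 = 0.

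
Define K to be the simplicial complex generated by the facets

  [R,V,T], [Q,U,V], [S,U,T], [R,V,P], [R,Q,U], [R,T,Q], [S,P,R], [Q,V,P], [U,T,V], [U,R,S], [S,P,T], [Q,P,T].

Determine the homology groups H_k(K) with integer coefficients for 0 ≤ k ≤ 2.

Take the total order P < Q < R < S < T < U < V on the vertex set. Then K (dimension 2) consists of the simplices:

  0-simplices (7): P, Q, R, S, T, U, V
  1-simplices (18): PQ, PR, PS, PT, PV, QR, QT, QU, QV, RS, RT, RU, RV, ST, SU, TU, TV, UV
  2-simplices (12): PQT, PQV, PRS, PRV, PST, QRT, QRU, QUV, RSU, RTV, STU, TUV

Hence C_0 ≅ Z^7, C_1 ≅ Z^18, C_2 ≅ Z^12.

Boundary ∂_1: C_1 → C_0 is given by ∂[p,q] = [q] − [p]. For instance
  ∂QU = U − Q.
This gives a 7×18 integer matrix of rank 6; reducing to Smith normal form yields diagonal entries (1,1,1,1,1,1).

Boundary ∂_2: C_2 → C_1 sends each 2-simplex [p,q,r] to [q,r] − [p,r] + [p,q]. For instance
  ∂PQV = QV − PV + PQ,
  ∂RTV = TV − RV + RT.
The 18×12 boundary matrix has rank 12 and Smith normal form diag(1,1,1,1,1,1,1,1,1,1,1,2).

Now H_k = ker ∂_k / im ∂_{k+1}, so:

  H_0: rank C_0 − rank ∂_1 = 7 − 6 = 1, and the invariant factors of ∂_1 are all 1, so H_0 = Z.
  H_1: rank ker ∂_1 − rank ∂_2 = (18 − 6) − 12 = 0, and ∂_2 has invariant factor 2 > 1, so H_1 = Z/2.
  H_2: rank ker ∂_2 − rank ∂_3 = (12 − 12) − 0 = 0, and there is no ∂_3, so H_2 = 0.

H_0 = Z,  H_1 = Z/2,  H_2 = 0.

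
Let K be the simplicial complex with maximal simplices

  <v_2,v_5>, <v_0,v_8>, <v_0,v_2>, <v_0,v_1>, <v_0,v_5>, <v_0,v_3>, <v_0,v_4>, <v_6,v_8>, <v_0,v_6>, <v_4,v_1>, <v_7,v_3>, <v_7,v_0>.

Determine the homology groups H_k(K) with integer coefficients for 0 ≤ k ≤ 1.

Take the total order v_0 < v_1 < v_2 < v_3 < v_4 < v_5 < v_6 < v_7 < v_8 on the vertex set. Then K (dimension 1) consists of the simplices:

  0-simplices (9): [v_0], [v_1], [v_2], [v_3], [v_4], [v_5], [v_6], [v_7], [v_8]
  1-simplices (12): [v_0,v_1], [v_0,v_2], [v_0,v_3], [v_0,v_4], [v_0,v_5], [v_0,v_6], [v_0,v_7], [v_0,v_8], [v_1,v_4], [v_2,v_5], [v_3,v_7], [v_6,v_8]

giving chain groups C_0 ≅ Z^9, C_1 ≅ Z^12.

Boundary ∂_1: C_1 → C_0 is given by ∂[p,q] = [q] − [p]. For instance
  ∂[v_6,v_8] = [v_8] − [v_6].
This gives a 9×12 integer matrix of rank 8; reducing to Smith normal form yields diagonal entries (1,1,1,1,1,1,1,1).

From H_k ≅ ker(∂_k) / im(∂_{k+1}) we obtain:

  H_0: rank C_0 − rank ∂_1 = 9 − 8 = 1, and the invariant factors of ∂_1 are all 1, so H_0 ≅ Z.
  H_1: rank ker ∂_1 − rank ∂_2 = (12 − 8) − 0 = 4, and there is no ∂_2, so H_1 ≅ Z^4.

(K is a triangulation of a wedge of 4 circles.)

H_0 ≅ Z,  H_1 ≅ Z^4.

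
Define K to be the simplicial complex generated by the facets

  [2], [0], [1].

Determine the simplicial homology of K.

H_0 ≅ Z^3.

Fix the vertex order 0 < 1 < 2 and write every simplex with vertices in increasing order. Then dim K = 0 and the simplices of K are:

  0-simplices (3): [0], [1], [2]

Hence C_0 ≅ Z^3.

Reading off H_k = ker ∂_k / im ∂_{k+1}:

  H_0: rank C_0 − rank ∂_1 = 3 − 0 = 3, and there is no ∂_1, so H_0 = Z^3.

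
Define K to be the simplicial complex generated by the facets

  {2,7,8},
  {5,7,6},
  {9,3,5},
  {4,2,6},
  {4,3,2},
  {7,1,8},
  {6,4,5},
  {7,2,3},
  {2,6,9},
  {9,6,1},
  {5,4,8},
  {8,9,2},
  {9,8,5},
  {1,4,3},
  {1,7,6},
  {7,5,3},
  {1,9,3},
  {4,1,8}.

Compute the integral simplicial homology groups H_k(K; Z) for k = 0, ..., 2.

H_0 = Z,  H_1 = Z^2,  H_2 = Z.

Order the vertices as 1 < 2 < 3 < 4 < 5 < 6 < 7 < 8 < 9. Listing each simplex with vertices in this order, K has dimension 2 with simplices:

  0-simplices (9): [1], [2], [3], [4], [5], [6], [7], [8], [9]
  1-simplices (27): (27 of them)
  2-simplices (18): [1,3,4], [1,3,9], [1,4,8], [1,6,7], [1,6,9], [1,7,8], [2,3,4], [2,3,7], [2,4,6], [2,6,9], [2,7,8], [2,8,9], [3,5,7], [3,5,9], [4,5,6], [4,5,8], [5,6,7], [5,8,9]

Hence C_0 ≅ Z^9, C_1 ≅ Z^27, C_2 ≅ Z^18.

∂_1: C_1 → C_0 is given by ∂[p,q] = [q] − [p].
The 9×27 boundary matrix has rank 8 and Smith normal form diag(1,1,1,1,1,1,1,1).

∂_2: C_2 → C_1 maps a triangle to the signed sum of its edges. For instance
  ∂[1,6,9] = [6,9] − [1,9] + [1,6],
  ∂[2,8,9] = [8,9] − [2,9] + [2,8].
This gives a 27×18 integer matrix of rank 17; reducing to Smith normal form yields diagonal entries (1,1,1,1,1,1,1,1,1,1,1,1,1,1,1,1,1).

Reading off H_k = ker ∂_k / im ∂_{k+1}:

  H_0: rank C_0 − rank ∂_1 = 9 − 8 = 1, and the invariant factors of ∂_1 are all 1, so H_0 ≅ Z.
  H_1: rank ker ∂_1 − rank ∂_2 = (27 − 8) − 17 = 2, and the invariant factors of ∂_2 are all 1, so H_1 ≅ Z^2.
  H_2: rank ker ∂_2 − rank ∂_3 = (18 − 17) − 0 = 1, and there is no ∂_3, so H_2 ≅ Z.

As a check, the Euler characteristic is 9 − 27 + 18 = 0, which agrees with 1 − 2 + 1 = 0.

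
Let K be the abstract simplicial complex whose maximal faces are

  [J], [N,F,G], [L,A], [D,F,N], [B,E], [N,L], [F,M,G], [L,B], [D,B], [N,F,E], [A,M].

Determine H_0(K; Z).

H_0 ≅ Z^2.

Order the vertices as A < B < D < E < F < G < J < L < M < N. Listing each simplex with vertices in this order, K has dimension 2 with simplices:

  0-simplices (10): A, B, D, E, F, G, J, L, M, N
  1-simplices (15): AL, AM, BD, BE, BL, DF, DN, EF, EN, FG, FM, FN, GM, GN, LN
  2-simplices (4): DFN, EFN, FGM, FGN

so the chain groups are C_0 ≅ Z^10, C_1 ≅ Z^15, C_2 ≅ Z^4.

Boundary ∂_1: C_1 → C_0 maps an edge to its endpoints' difference, ∂[p,q] = q − p. For instance
  ∂LN = N − L.
As a 10×15 matrix over Z this has rank 8, with invariant factors (1,1,1,1,1,1,1,1).

The boundary map ∂_2: C_2 → C_1 acts by ∂[p,q,r] = [q,r] − [p,r] + [p,q]. For instance
  ∂DFN = FN − DN + DF,
  ∂EFN = FN − EN + EF.
This gives a 15×4 integer matrix of rank 4; reducing to Smith normal form yields diagonal entries (1,1,1,1).

Reading off H_k = ker ∂_k / im ∂_{k+1}:

  H_0: rank C_0 − rank ∂_1 = 10 − 8 = 2, and the invariant factors of ∂_1 are all 1, so H_0 = Z^2.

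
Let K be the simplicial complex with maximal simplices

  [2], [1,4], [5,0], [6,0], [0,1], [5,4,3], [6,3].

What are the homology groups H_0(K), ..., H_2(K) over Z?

We work with the vertex ordering 0 < 1 < 2 < 3 < 4 < 5 < 6. The simplices of K, each written with vertices in increasing order, are:

  0-simplices (7): [0], [1], [2], [3], [4], [5], [6]
  1-simplices (8): [0,1], [0,5], [0,6], [1,4], [3,4], [3,5], [3,6], [4,5]
  2-simplices (1): [3,4,5]

so the chain groups are C_0 ≅ Z^7, C_1 ≅ Z^8, C_2 ≅ Z^1.

Boundary ∂_1: C_1 → C_0 sends each edge [p,q] (with p < q) to q − p. For instance
  ∂[1,4] = [4] − [1].
As a 7×8 matrix over Z this has rank 5, with invariant factors (1,1,1,1,1).

Boundary ∂_2: C_2 → C_1 maps a triangle to the signed sum of its edges. For instance
  ∂[3,4,5] = [4,5] − [3,5] + [3,4].
The 8×1 boundary matrix has rank 1 and Smith normal form diag(1).

Computing H_k = (kernel of ∂_k) / (image of ∂_{k+1}):

  H_0: rank C_0 − rank ∂_1 = 7 − 5 = 2, and the invariant factors of ∂_1 are all 1, so H_0 = Z^2.
  H_1: rank ker ∂_1 − rank ∂_2 = (8 − 5) − 1 = 2, and the invariant factors of ∂_2 are all 1, so H_1 = Z^2.
  H_2: rank ker ∂_2 − rank ∂_3 = (1 − 1) − 0 = 0, and there is no ∂_3, so H_2 = 0.

H_0 = Z^2,  H_1 = Z^2,  H_2 = 0.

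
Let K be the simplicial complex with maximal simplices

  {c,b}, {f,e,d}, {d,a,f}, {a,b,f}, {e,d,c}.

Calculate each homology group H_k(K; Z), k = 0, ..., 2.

H_0 = Z,  H_1 = Z,  H_2 = 0.

K has 6 vertices, 10 edges, 4 triangles.
rank ∂_0 = 0, rank ∂_1 = 5 ⇒ b_0 = 6 − 0 − 5 = 1; all invariant factors of ∂_1 are 1 so no torsion. So H_0 = Z.
rank ∂_1 = 5, rank ∂_2 = 4 ⇒ b_1 = 10 − 5 − 4 = 1; all invariant factors of ∂_2 are 1 so no torsion. So H_1 = Z.
rank ∂_2 = 4, rank ∂_3 = 0 ⇒ b_2 = 4 − 4 − 0 = 0. So H_2 = 0.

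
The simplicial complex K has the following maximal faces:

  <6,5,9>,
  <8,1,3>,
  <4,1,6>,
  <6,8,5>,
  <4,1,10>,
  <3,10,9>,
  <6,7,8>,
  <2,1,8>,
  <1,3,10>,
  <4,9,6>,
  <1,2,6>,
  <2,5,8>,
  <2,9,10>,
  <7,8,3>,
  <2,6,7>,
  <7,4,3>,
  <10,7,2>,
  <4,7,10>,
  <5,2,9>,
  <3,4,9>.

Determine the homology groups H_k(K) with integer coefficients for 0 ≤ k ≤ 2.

H_0 ≅ Z,  H_1 ≅ Z ⊕ Z_2,  H_2 = 0.

We work with the vertex ordering 1 < 2 < 3 < 4 < 5 < 6 < 7 < 8 < 9 < 10. The simplices of K, each written with vertices in increasing order, are:

  0-simplices (10): [1], [2], [3], [4], [5], [6], [7], [8], [9], [10]
  1-simplices (30): (30 of them)
  2-simplices (20): (20 of them)

giving chain groups C_0 ≅ Z^10, C_1 ≅ Z^30, C_2 ≅ Z^20.

Boundary ∂_1: C_1 → C_0 maps an edge to its endpoints' difference, ∂[p,q] = q − p. For instance
  ∂[6,7] = [7] − [6].
As a 10×30 matrix over Z this has rank 9, with invariant factors (1,1,1,1,1,1,1,1,1).

∂_2: C_2 → C_1 acts by ∂[p,q,r] = [q,r] − [p,r] + [p,q]. For instance
  ∂[1,2,8] = [2,8] − [1,8] + [1,2],
  ∂[1,3,10] = [3,10] − [1,10] + [1,3].
As a 30×20 matrix over Z this has rank 20, with invariant factors (1,1,1,1,1,1,1,1,1,1,1,1,1,1,1,1,1,1,1,2).

Now H_k = ker ∂_k / im ∂_{k+1}, so:

  H_0: rank C_0 − rank ∂_1 = 10 − 9 = 1, and the invariant factors of ∂_1 are all 1, so H_0 ≅ Z.
  H_1: rank ker ∂_1 − rank ∂_2 = (30 − 9) − 20 = 1, and ∂_2 has invariant factor 2 > 1, so H_1 ≅ Z ⊕ Z_2.
  H_2: rank ker ∂_2 − rank ∂_3 = (20 − 20) − 0 = 0, and there is no ∂_3, so H_2 ≅ 0.

(K is a triangulation of the Klein bottle.)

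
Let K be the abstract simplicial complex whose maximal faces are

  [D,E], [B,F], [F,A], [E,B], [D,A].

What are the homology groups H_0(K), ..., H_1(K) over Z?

H_0 ≅ Z,  H_1 ≅ Z.

Order the vertices as A < B < D < E < F. Listing each simplex with vertices in this order, K has dimension 1 with simplices:

  0-simplices (5): A, B, D, E, F
  1-simplices (5): AD, AF, BE, BF, DE

Hence C_0 ≅ Z^5, C_1 ≅ Z^5.

∂_1: C_1 → C_0 maps an edge to its endpoints' difference, ∂[p,q] = q − p. For instance
  ∂AD = D − A.
As a 5×5 matrix over Z this has rank 4, with invariant factors (1,1,1,1).

Reading off H_k = ker ∂_k / im ∂_{k+1}:

  H_0: rank C_0 − rank ∂_1 = 5 − 4 = 1, and the invariant factors of ∂_1 are all 1, so H_0 ≅ Z.
  H_1: rank ker ∂_1 − rank ∂_2 = (5 − 4) − 0 = 1, and there is no ∂_2, so H_1 ≅ Z.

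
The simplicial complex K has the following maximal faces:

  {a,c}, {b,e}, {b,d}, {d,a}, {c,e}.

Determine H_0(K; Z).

H_0 ≅ Z.

Take the total order a < b < c < d < e on the vertex set. Then K (dimension 1) consists of the simplices:

  0-simplices (5): a, b, c, d, e
  1-simplices (5): ac, ad, bd, be, ce

giving chain groups C_0 ≅ Z^5, C_1 ≅ Z^5.

Boundary ∂_1: C_1 → C_0 sends each edge [p,q] (with p < q) to q − p.
This gives a 5×5 integer matrix of rank 4; reducing to Smith normal form yields diagonal entries (1,1,1,1).

From H_k ≅ ker(∂_k) / im(∂_{k+1}) we obtain:

  H_0: rank C_0 − rank ∂_1 = 5 − 4 = 1, and the invariant factors of ∂_1 are all 1, so H_0 = Z.

(K is a triangulation of the circle S^1.)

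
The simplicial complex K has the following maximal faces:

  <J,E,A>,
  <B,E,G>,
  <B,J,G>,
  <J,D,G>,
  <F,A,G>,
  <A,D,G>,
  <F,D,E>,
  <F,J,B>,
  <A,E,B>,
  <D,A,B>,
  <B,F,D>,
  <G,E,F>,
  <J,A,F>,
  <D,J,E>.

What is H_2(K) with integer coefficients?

K has 7 vertices, 21 edges, 14 triangles.
rank ∂_2 = 13, rank ∂_3 = 0 ⇒ b_2 = 14 − 13 − 0 = 1. So H_2 = Z.

H_2 ≅ Z.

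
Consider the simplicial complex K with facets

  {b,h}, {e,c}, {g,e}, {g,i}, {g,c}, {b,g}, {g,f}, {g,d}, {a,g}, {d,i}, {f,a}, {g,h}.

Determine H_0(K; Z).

Order the vertices as a < b < c < d < e < f < g < h < i. Listing each simplex with vertices in this order, K has dimension 1 with simplices:

  0-simplices (9): a, b, c, d, e, f, g, h, i
  1-simplices (12): af, ag, bg, bh, ce, cg, dg, di, eg, fg, gh, gi

giving chain groups C_0 ≅ Z^9, C_1 ≅ Z^12.

The boundary map ∂_1: C_1 → C_0 is given by ∂[p,q] = [q] − [p]. For instance
  ∂eg = g − e.
This gives a 9×12 integer matrix of rank 8; reducing to Smith normal form yields diagonal entries (1,1,1,1,1,1,1,1).

From H_k ≅ ker(∂_k) / im(∂_{k+1}) we obtain:

  H_0: rank C_0 − rank ∂_1 = 9 − 8 = 1, and the invariant factors of ∂_1 are all 1, so H_0 ≅ Z.

H_0 = Z.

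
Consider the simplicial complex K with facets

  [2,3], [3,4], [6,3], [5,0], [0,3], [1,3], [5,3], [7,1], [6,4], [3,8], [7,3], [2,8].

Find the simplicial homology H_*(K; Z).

H_0 ≅ Z,  H_1 ≅ Z^4.

Order the vertices as 0 < 1 < 2 < 3 < 4 < 5 < 6 < 7 < 8. Listing each simplex with vertices in this order, K has dimension 1 with simplices:

  0-simplices (9): [0], [1], [2], [3], [4], [5], [6], [7], [8]
  1-simplices (12): [0,3], [0,5], [1,3], [1,7], [2,3], [2,8], [3,4], [3,5], [3,6], [3,7], [3,8], [4,6]

giving chain groups C_0 ≅ Z^9, C_1 ≅ Z^12.

Boundary ∂_1: C_1 → C_0 sends each edge [p,q] (with p < q) to q − p. For instance
  ∂[0,3] = [3] − [0].
This gives a 9×12 integer matrix of rank 8; reducing to Smith normal form yields diagonal entries (1,1,1,1,1,1,1,1).

From H_k ≅ ker(∂_k) / im(∂_{k+1}) we obtain:

  H_0: rank C_0 − rank ∂_1 = 9 − 8 = 1, and the invariant factors of ∂_1 are all 1, so H_0 ≅ Z.
  H_1: rank ker ∂_1 − rank ∂_2 = (12 − 8) − 0 = 4, and there is no ∂_2, so H_1 ≅ Z^4.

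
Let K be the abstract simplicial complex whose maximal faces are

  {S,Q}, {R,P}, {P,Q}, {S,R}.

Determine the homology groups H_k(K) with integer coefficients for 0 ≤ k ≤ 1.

Take the total order P < Q < R < S on the vertex set. Then K (dimension 1) consists of the simplices:

  0-simplices (4): P, Q, R, S
  1-simplices (4): PQ, PR, QS, RS

so the chain groups are C_0 ≅ Z^4, C_1 ≅ Z^4.

The boundary map ∂_1: C_1 → C_0 is given by ∂[p,q] = [q] − [p]. For instance
  ∂QS = S − Q.
The 4×4 boundary matrix has rank 3 and Smith normal form diag(1,1,1).

From H_k ≅ ker(∂_k) / im(∂_{k+1}) we obtain:

  H_0: rank C_0 − rank ∂_1 = 4 − 3 = 1, and the invariant factors of ∂_1 are all 1, so H_0 ≅ Z.
  H_1: rank ker ∂_1 − rank ∂_2 = (4 − 3) − 0 = 1, and there is no ∂_2, so H_1 ≅ Z.

(K is a triangulation of the circle S^1.)

H_0 = Z,  H_1 = Z.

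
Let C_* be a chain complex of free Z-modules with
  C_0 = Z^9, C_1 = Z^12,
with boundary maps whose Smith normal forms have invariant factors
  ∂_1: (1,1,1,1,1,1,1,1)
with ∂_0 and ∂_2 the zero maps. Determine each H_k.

H_0 ≅ Z,  H_1 ≅ Z^4.

H_0: b_0 = 9 − 0 − 8 = 1; torsion from ∂_1 factors > 1: none. So H_0 ≅ Z.
H_1: b_1 = 12 − 8 − 0 = 4; torsion from ∂_2 factors > 1: none. So H_1 ≅ Z^4.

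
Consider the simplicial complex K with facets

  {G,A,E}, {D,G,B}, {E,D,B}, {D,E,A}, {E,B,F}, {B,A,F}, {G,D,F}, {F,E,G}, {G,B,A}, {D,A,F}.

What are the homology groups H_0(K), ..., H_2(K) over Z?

K has 6 vertices, 15 edges, 10 triangles.
rank ∂_0 = 0, rank ∂_1 = 5 ⇒ b_0 = 6 − 0 − 5 = 1; all invariant factors of ∂_1 are 1 so no torsion. So H_0 ≅ Z.
rank ∂_1 = 5, rank ∂_2 = 10 ⇒ b_1 = 15 − 5 − 10 = 0; ∂_2 has invariant factor(s) [2] giving torsion. So H_1 ≅ Z/2.
rank ∂_2 = 10, rank ∂_3 = 0 ⇒ b_2 = 10 − 10 − 0 = 0. So H_2 ≅ 0.

H_0 = Z,  H_1 = Z/2,  H_2 = 0.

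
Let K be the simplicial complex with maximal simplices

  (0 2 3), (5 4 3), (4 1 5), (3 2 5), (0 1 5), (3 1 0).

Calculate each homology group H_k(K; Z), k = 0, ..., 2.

We work with the vertex ordering 0 < 1 < 2 < 3 < 4 < 5. The simplices of K, each written with vertices in increasing order, are:

  0-simplices (6): [0], [1], [2], [3], [4], [5]
  1-simplices (12): [0,1], [0,2], [0,3], [0,5], [1,3], [1,4], [1,5], [2,3], [2,5], [3,4], [3,5], [4,5]
  2-simplices (6): [0,1,3], [0,1,5], [0,2,3], [1,4,5], [2,3,5], [3,4,5]

so the chain groups are C_0 ≅ Z^6, C_1 ≅ Z^12, C_2 ≅ Z^6.

Boundary ∂_1: C_1 → C_0 maps an edge to its endpoints' difference, ∂[p,q] = q − p. For instance
  ∂[4,5] = [5] − [4].
The 6×12 boundary matrix has rank 5 and Smith normal form diag(1,1,1,1,1).

∂_2: C_2 → C_1 acts by ∂[p,q,r] = [q,r] − [p,r] + [p,q]. For instance
  ∂[2,3,5] = [3,5] − [2,5] + [2,3],
  ∂[1,4,5] = [4,5] − [1,5] + [1,4].
This gives a 12×6 integer matrix of rank 6; reducing to Smith normal form yields diagonal entries (1,1,1,1,1,1).

From H_k ≅ ker(∂_k) / im(∂_{k+1}) we obtain:

  H_0: rank C_0 − rank ∂_1 = 6 − 5 = 1, and the invariant factors of ∂_1 are all 1, so H_0 ≅ Z.
  H_1: rank ker ∂_1 − rank ∂_2 = (12 − 5) − 6 = 1, and the invariant factors of ∂_2 are all 1, so H_1 ≅ Z.
  H_2: rank ker ∂_2 − rank ∂_3 = (6 − 6) − 0 = 0, and there is no ∂_3, so H_2 ≅ 0.

(K is a triangulation of the cylinder S^1 x I.)

H_0 = Z,  H_1 = Z,  H_2 = 0.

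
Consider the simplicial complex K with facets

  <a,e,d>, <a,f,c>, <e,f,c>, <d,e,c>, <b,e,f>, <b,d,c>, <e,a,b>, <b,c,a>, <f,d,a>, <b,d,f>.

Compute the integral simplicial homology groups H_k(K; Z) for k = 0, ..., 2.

Fix the vertex order a < b < c < d < e < f and write every simplex with vertices in increasing order. Then dim K = 2 and the simplices of K are:

  0-simplices (6): a, b, c, d, e, f
  1-simplices (15): ab, ac, ad, ae, af, bc, bd, be, bf, cd, ce, cf, de, df, ef
  2-simplices (10): abc, abe, acf, ade, adf, bcd, bdf, bef, cde, cef

Hence C_0 ≅ Z^6, C_1 ≅ Z^15, C_2 ≅ Z^10.

Boundary ∂_1: C_1 → C_0 maps an edge to its endpoints' difference, ∂[p,q] = q − p.
The resulting 6×15 matrix has rank 5, and its Smith normal form has invariant factors (1,1,1,1,1).

Boundary ∂_2: C_2 → C_1 sends each 2-simplex [p,q,r] to [q,r] − [p,r] + [p,q]. For instance
  ∂acf = cf − af + ac,
  ∂bef = ef − bf + be.
This gives a 15×10 integer matrix of rank 10; reducing to Smith normal form yields diagonal entries (1,1,1,1,1,1,1,1,1,2).

Reading off H_k = ker ∂_k / im ∂_{k+1}:

  H_0: rank C_0 − rank ∂_1 = 6 − 5 = 1, and the invariant factors of ∂_1 are all 1, so H_0 ≅ Z.
  H_1: rank ker ∂_1 − rank ∂_2 = (15 − 5) − 10 = 0, and ∂_2 has invariant factor 2 > 1, so H_1 ≅ Z/2.
  H_2: rank ker ∂_2 − rank ∂_3 = (10 − 10) − 0 = 0, and there is no ∂_3, so H_2 ≅ 0.

H_0 = Z,  H_1 = Z/2,  H_2 = 0.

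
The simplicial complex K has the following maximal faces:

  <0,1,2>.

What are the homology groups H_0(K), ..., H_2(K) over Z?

K has 3 vertices, 3 edges, 1 triangle.
rank ∂_0 = 0, rank ∂_1 = 2 ⇒ b_0 = 3 − 0 − 2 = 1; all invariant factors of ∂_1 are 1 so no torsion. So H_0 ≅ Z.
rank ∂_1 = 2, rank ∂_2 = 1 ⇒ b_1 = 3 − 2 − 1 = 0; all invariant factors of ∂_2 are 1 so no torsion. So H_1 ≅ 0.
rank ∂_2 = 1, rank ∂_3 = 0 ⇒ b_2 = 1 − 1 − 0 = 0. So H_2 ≅ 0.

H_0 = Z,  H_1 = 0,  H_2 = 0.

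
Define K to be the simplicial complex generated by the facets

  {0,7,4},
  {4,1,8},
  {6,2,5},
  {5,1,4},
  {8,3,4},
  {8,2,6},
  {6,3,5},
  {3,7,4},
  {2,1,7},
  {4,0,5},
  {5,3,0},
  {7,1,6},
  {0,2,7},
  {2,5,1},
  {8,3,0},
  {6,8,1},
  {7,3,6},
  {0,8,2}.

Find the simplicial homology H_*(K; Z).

Order the vertices as 0 < 1 < 2 < 3 < 4 < 5 < 6 < 7 < 8. Listing each simplex with vertices in this order, K has dimension 2 with simplices:

  0-simplices (9): [0], [1], [2], [3], [4], [5], [6], [7], [8]
  1-simplices (27): (27 of them)
  2-simplices (18): [0,2,7], [0,2,8], [0,3,5], [0,3,8], [0,4,5], [0,4,7], [1,2,5], [1,2,7], [1,4,5], [1,4,8], [1,6,7], [1,6,8], [2,5,6], [2,6,8], [3,4,7], [3,4,8], [3,5,6], [3,6,7]

giving chain groups C_0 ≅ Z^9, C_1 ≅ Z^27, C_2 ≅ Z^18.

The boundary map ∂_1: C_1 → C_0 is given by ∂[p,q] = [q] − [p].
The resulting 9×27 matrix has rank 8, and its Smith normal form has invariant factors (1,1,1,1,1,1,1,1).

Boundary ∂_2: C_2 → C_1 acts by ∂[p,q,r] = [q,r] − [p,r] + [p,q]. For instance
  ∂[1,4,8] = [4,8] − [1,8] + [1,4],
  ∂[1,4,5] = [4,5] − [1,5] + [1,4].
This gives a 27×18 integer matrix of rank 18; reducing to Smith normal form yields diagonal entries (1,1,1,1,1,1,1,1,1,1,1,1,1,1,1,1,1,2).

From H_k ≅ ker(∂_k) / im(∂_{k+1}) we obtain:

  H_0: rank C_0 − rank ∂_1 = 9 − 8 = 1, and the invariant factors of ∂_1 are all 1, so H_0 ≅ Z.
  H_1: rank ker ∂_1 − rank ∂_2 = (27 − 8) − 18 = 1, and ∂_2 has invariant factor 2 > 1, so H_1 ≅ Z ⊕ Z/2.
  H_2: rank ker ∂_2 − rank ∂_3 = (18 − 18) − 0 = 0, and there is no ∂_3, so H_2 ≅ 0.

As a check, the Euler characteristic is 9 − 27 + 18 = 0, which agrees with 1 − 1 + 0 = 0.

H_0 = Z,  H_1 = Z ⊕ Z/2,  H_2 = 0.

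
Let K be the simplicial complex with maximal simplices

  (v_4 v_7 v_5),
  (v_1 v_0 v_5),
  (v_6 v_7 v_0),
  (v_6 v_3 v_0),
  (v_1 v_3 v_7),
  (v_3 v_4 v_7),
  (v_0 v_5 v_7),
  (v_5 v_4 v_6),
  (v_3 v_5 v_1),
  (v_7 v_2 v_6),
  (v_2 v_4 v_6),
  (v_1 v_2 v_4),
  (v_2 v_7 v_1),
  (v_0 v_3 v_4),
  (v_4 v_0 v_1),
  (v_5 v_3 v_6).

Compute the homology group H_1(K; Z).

H_1 ≅ Z^2.

Order the vertices as v_0 < v_1 < v_2 < v_3 < v_4 < v_5 < v_6 < v_7. Listing each simplex with vertices in this order, K has dimension 2 with simplices:

  0-simplices (8): [v_0], [v_1], [v_2], [v_3], [v_4], [v_5], [v_6], [v_7]
  1-simplices (24): (24 of them)
  2-simplices (16): (16 of them)

giving chain groups C_0 ≅ Z^8, C_1 ≅ Z^24, C_2 ≅ Z^16.

Boundary ∂_1: C_1 → C_0 sends each edge [p,q] (with p < q) to q − p.
As a 8×24 matrix over Z this has rank 7, with invariant factors (1,1,1,1,1,1,1).

The boundary map ∂_2: C_2 → C_1 maps a triangle to the signed sum of its edges. For instance
  ∂[v_0,v_1,v_5] = [v_1,v_5] − [v_0,v_5] + [v_0,v_1],
  ∂[v_4,v_5,v_6] = [v_5,v_6] − [v_4,v_6] + [v_4,v_5].
The 24×16 boundary matrix has rank 15 and Smith normal form diag(1,1,1,1,1,1,1,1,1,1,1,1,1,1,1).

Now H_k = ker ∂_k / im ∂_{k+1}, so:

  H_1: rank ker ∂_1 − rank ∂_2 = (24 − 7) − 15 = 2, and the invariant factors of ∂_2 are all 1, so H_1 ≅ Z^2.

(K is a triangulation of the torus T^2.)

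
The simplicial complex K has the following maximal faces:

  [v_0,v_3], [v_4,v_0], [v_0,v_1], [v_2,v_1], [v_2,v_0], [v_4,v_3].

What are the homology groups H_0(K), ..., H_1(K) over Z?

H_0 ≅ Z,  H_1 ≅ Z^2.

Fix the vertex order v_0 < v_1 < v_2 < v_3 < v_4 and write every simplex with vertices in increasing order. Then dim K = 1 and the simplices of K are:

  0-simplices (5): [v_0], [v_1], [v_2], [v_3], [v_4]
  1-simplices (6): [v_0,v_1], [v_0,v_2], [v_0,v_3], [v_0,v_4], [v_1,v_2], [v_3,v_4]

giving chain groups C_0 ≅ Z^5, C_1 ≅ Z^6.

Boundary ∂_1: C_1 → C_0 sends each edge [p,q] (with p < q) to q − p.
The resulting 5×6 matrix has rank 4, and its Smith normal form has invariant factors (1,1,1,1).

Reading off H_k = ker ∂_k / im ∂_{k+1}:

  H_0: rank C_0 − rank ∂_1 = 5 − 4 = 1, and the invariant factors of ∂_1 are all 1, so H_0 = Z.
  H_1: rank ker ∂_1 − rank ∂_2 = (6 − 4) − 0 = 2, and there is no ∂_2, so H_1 = Z^2.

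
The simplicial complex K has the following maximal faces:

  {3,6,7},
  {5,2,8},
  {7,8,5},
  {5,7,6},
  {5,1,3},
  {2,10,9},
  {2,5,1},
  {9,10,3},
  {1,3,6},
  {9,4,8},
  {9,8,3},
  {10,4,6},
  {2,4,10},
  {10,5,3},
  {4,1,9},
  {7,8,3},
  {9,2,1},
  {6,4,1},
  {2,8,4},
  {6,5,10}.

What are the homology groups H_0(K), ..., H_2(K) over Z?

H_0 = Z,  H_1 = Z ⊕ Z/2,  H_2 = 0.

We work with the vertex ordering 1 < 2 < 3 < 4 < 5 < 6 < 7 < 8 < 9 < 10. The simplices of K, each written with vertices in increasing order, are:

  0-simplices (10): [1], [2], [3], [4], [5], [6], [7], [8], [9], [10]
  1-simplices (30): (30 of them)
  2-simplices (20): (20 of them)

Hence C_0 ≅ Z^10, C_1 ≅ Z^30, C_2 ≅ Z^20.

Boundary ∂_1: C_1 → C_0 maps an edge to its endpoints' difference, ∂[p,q] = q − p.
As a 10×30 matrix over Z this has rank 9, with invariant factors (1,1,1,1,1,1,1,1,1).

The boundary map ∂_2: C_2 → C_1 maps a triangle to the signed sum of its edges. For instance
  ∂[5,6,7] = [6,7] − [5,7] + [5,6],
  ∂[4,6,10] = [6,10] − [4,10] + [4,6].
As a 30×20 matrix over Z this has rank 20, with invariant factors (1,1,1,1,1,1,1,1,1,1,1,1,1,1,1,1,1,1,1,2).

Computing H_k = (kernel of ∂_k) / (image of ∂_{k+1}):

  H_0: rank C_0 − rank ∂_1 = 10 − 9 = 1, and the invariant factors of ∂_1 are all 1, so H_0 ≅ Z.
  H_1: rank ker ∂_1 − rank ∂_2 = (30 − 9) − 20 = 1, and ∂_2 has invariant factor 2 > 1, so H_1 ≅ Z ⊕ Z/2.
  H_2: rank ker ∂_2 − rank ∂_3 = (20 − 20) − 0 = 0, and there is no ∂_3, so H_2 ≅ 0.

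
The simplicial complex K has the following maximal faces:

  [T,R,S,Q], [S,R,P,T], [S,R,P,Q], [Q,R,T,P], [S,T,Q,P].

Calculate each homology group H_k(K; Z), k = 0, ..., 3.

We work with the vertex ordering P < Q < R < S < T. The simplices of K, each written with vertices in increasing order, are:

  0-simplices (5): P, Q, R, S, T
  1-simplices (10): PQ, PR, PS, PT, QR, QS, QT, RS, RT, ST
  2-simplices (10): PQR, PQS, PQT, PRS, PRT, PST, QRS, QRT, QST, RST
  3-simplices (5): PQRS, PQRT, PQST, PRST, QRST

Hence C_0 ≅ Z^5, C_1 ≅ Z^10, C_2 ≅ Z^10, C_3 ≅ Z^5.

The boundary map ∂_1: C_1 → C_0 maps an edge to its endpoints' difference, ∂[p,q] = q − p.
The 5×10 boundary matrix has rank 4 and Smith normal form diag(1,1,1,1).

Boundary ∂_2: C_2 → C_1 maps a triangle to the signed sum of its edges. For instance
  ∂PST = ST − PT + PS,
  ∂RST = ST − RT + RS.
The resulting 10×10 matrix has rank 6, and its Smith normal form has invariant factors (1,1,1,1,1,1).

∂_3: C_3 → C_2 sends each 3-simplex σ to the alternating sum Σ_i (−1)^i (σ with its i-th vertex removed). For instance
  ∂PQRT = QRT − PRT + PQT − PQR,
  ∂PQST = QST − PST + PQT − PQS.
This gives a 10×5 integer matrix of rank 4; reducing to Smith normal form yields diagonal entries (1,1,1,1).

Now H_k = ker ∂_k / im ∂_{k+1}, so:

  H_0: rank C_0 − rank ∂_1 = 5 − 4 = 1, and the invariant factors of ∂_1 are all 1, so H_0 ≅ Z.
  H_1: rank ker ∂_1 − rank ∂_2 = (10 − 4) − 6 = 0, and the invariant factors of ∂_2 are all 1, so H_1 ≅ 0.
  H_2: rank ker ∂_2 − rank ∂_3 = (10 − 6) − 4 = 0, and the invariant factors of ∂_3 are all 1, so H_2 ≅ 0.
  H_3: rank ker ∂_3 − rank ∂_4 = (5 − 4) − 0 = 1, and there is no ∂_4, so H_3 ≅ Z.

(K is a triangulation of the 3-sphere S^3.)

H_0 = Z,  H_1 = 0,  H_2 = 0,  H_3 = Z.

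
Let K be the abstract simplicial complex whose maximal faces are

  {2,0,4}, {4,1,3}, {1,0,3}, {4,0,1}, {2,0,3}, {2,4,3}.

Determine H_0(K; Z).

H_0 = Z.

K has 5 vertices, 9 edges, 6 triangles.
rank ∂_0 = 0, rank ∂_1 = 4 ⇒ b_0 = 5 − 0 − 4 = 1; all invariant factors of ∂_1 are 1 so no torsion. So H_0 ≅ Z.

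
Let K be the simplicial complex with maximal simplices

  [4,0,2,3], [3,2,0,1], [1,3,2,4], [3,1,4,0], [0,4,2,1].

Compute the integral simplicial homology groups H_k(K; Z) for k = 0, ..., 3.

Fix the vertex order 0 < 1 < 2 < 3 < 4 and write every simplex with vertices in increasing order. Then dim K = 3 and the simplices of K are:

  0-simplices (5): [0], [1], [2], [3], [4]
  1-simplices (10): [0,1], [0,2], [0,3], [0,4], [1,2], [1,3], [1,4], [2,3], [2,4], [3,4]
  2-simplices (10): [0,1,2], [0,1,3], [0,1,4], [0,2,3], [0,2,4], [0,3,4], [1,2,3], [1,2,4], [1,3,4], [2,3,4]
  3-simplices (5): [0,1,2,3], [0,1,2,4], [0,1,3,4], [0,2,3,4], [1,2,3,4]

giving chain groups C_0 ≅ Z^5, C_1 ≅ Z^10, C_2 ≅ Z^10, C_3 ≅ Z^5.

∂_1: C_1 → C_0 maps an edge to its endpoints' difference, ∂[p,q] = q − p. For instance
  ∂[0,4] = [4] − [0].
This gives a 5×10 integer matrix of rank 4; reducing to Smith normal form yields diagonal entries (1,1,1,1).

Boundary ∂_2: C_2 → C_1 sends each 2-simplex [p,q,r] to [q,r] − [p,r] + [p,q]. For instance
  ∂[0,1,3] = [1,3] − [0,3] + [0,1],
  ∂[0,2,3] = [2,3] − [0,3] + [0,2].
The resulting 10×10 matrix has rank 6, and its Smith normal form has invariant factors (1,1,1,1,1,1).

∂_3: C_3 → C_2 sends each 3-simplex σ to the alternating sum Σ_i (−1)^i (σ with its i-th vertex removed). For instance
  ∂[0,2,3,4] = [2,3,4] − [0,3,4] + [0,2,4] − [0,2,3],
  ∂[1,2,3,4] = [2,3,4] − [1,3,4] + [1,2,4] − [1,2,3].
As a 10×5 matrix over Z this has rank 4, with invariant factors (1,1,1,1).

Reading off H_k = ker ∂_k / im ∂_{k+1}:

  H_0: rank C_0 − rank ∂_1 = 5 − 4 = 1, and the invariant factors of ∂_1 are all 1, so H_0 = Z.
  H_1: rank ker ∂_1 − rank ∂_2 = (10 − 4) − 6 = 0, and the invariant factors of ∂_2 are all 1, so H_1 = 0.
  H_2: rank ker ∂_2 − rank ∂_3 = (10 − 6) − 4 = 0, and the invariant factors of ∂_3 are all 1, so H_2 = 0.
  H_3: rank ker ∂_3 − rank ∂_4 = (5 − 4) − 0 = 1, and there is no ∂_4, so H_3 = Z.

As a check, the Euler characteristic is 5 − 10 + 10 − 5 = 0, which agrees with 1 − 0 + 0 − 1 = 0.
(K is a triangulation of the 3-sphere S^3.)

H_0 = Z,  H_1 = 0,  H_2 = 0,  H_3 = Z.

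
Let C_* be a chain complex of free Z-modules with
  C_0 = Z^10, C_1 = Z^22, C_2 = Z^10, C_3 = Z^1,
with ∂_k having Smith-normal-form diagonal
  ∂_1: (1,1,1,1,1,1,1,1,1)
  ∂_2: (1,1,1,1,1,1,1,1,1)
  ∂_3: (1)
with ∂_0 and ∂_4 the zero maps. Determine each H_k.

H_0: b_0 = 10 − 0 − 9 = 1; torsion from ∂_1 factors > 1: none. So H_0 = Z.
H_1: b_1 = 22 − 9 − 9 = 4; torsion from ∂_2 factors > 1: none. So H_1 = Z^4.
H_2: b_2 = 10 − 9 − 1 = 0; torsion from ∂_3 factors > 1: none. So H_2 = 0.
H_3: b_3 = 1 − 1 − 0 = 0; torsion from ∂_4 factors > 1: none. So H_3 = 0.

H_0 = Z,  H_1 = Z^4,  H_2 = 0,  H_3 = 0.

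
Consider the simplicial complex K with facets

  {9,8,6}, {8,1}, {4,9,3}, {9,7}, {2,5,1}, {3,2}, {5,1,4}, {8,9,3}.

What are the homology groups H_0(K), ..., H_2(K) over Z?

Order the vertices as 1 < 2 < 3 < 4 < 5 < 6 < 7 < 8 < 9. Listing each simplex with vertices in this order, K has dimension 2 with simplices:

  0-simplices (9): [1], [2], [3], [4], [5], [6], [7], [8], [9]
  1-simplices (15): [1,2], [1,4], [1,5], [1,8], [2,3], [2,5], [3,4], [3,8], [3,9], [4,5], [4,9], [6,8], [6,9], [7,9], [8,9]
  2-simplices (5): [1,2,5], [1,4,5], [3,4,9], [3,8,9], [6,8,9]

Hence C_0 ≅ Z^9, C_1 ≅ Z^15, C_2 ≅ Z^5.

∂_1: C_1 → C_0 maps an edge to its endpoints' difference, ∂[p,q] = q − p. For instance
  ∂[8,9] = [9] − [8].
The 9×15 boundary matrix has rank 8 and Smith normal form diag(1,1,1,1,1,1,1,1).

Boundary ∂_2: C_2 → C_1 sends each 2-simplex [p,q,r] to [q,r] − [p,r] + [p,q]. For instance
  ∂[3,8,9] = [8,9] − [3,9] + [3,8],
  ∂[1,4,5] = [4,5] − [1,5] + [1,4].
This gives a 15×5 integer matrix of rank 5; reducing to Smith normal form yields diagonal entries (1,1,1,1,1).

Computing H_k = (kernel of ∂_k) / (image of ∂_{k+1}):

  H_0: rank C_0 − rank ∂_1 = 9 − 8 = 1, and the invariant factors of ∂_1 are all 1, so H_0 = Z.
  H_1: rank ker ∂_1 − rank ∂_2 = (15 − 8) − 5 = 2, and the invariant factors of ∂_2 are all 1, so H_1 = Z^2.
  H_2: rank ker ∂_2 − rank ∂_3 = (5 − 5) − 0 = 0, and there is no ∂_3, so H_2 = 0.

H_0 = Z,  H_1 = Z^2,  H_2 = 0.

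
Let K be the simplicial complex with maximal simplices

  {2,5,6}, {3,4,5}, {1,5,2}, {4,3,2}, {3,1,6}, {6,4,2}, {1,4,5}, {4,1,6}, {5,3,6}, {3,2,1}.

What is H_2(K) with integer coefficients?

Take the total order 1 < 2 < 3 < 4 < 5 < 6 on the vertex set. Then K (dimension 2) consists of the simplices:

  0-simplices (6): [1], [2], [3], [4], [5], [6]
  1-simplices (15): [1,2], [1,3], [1,4], [1,5], [1,6], [2,3], [2,4], [2,5], [2,6], [3,4], [3,5], [3,6], [4,5], [4,6], [5,6]
  2-simplices (10): [1,2,3], [1,2,5], [1,3,6], [1,4,5], [1,4,6], [2,3,4], [2,4,6], [2,5,6], [3,4,5], [3,5,6]

giving chain groups C_0 ≅ Z^6, C_1 ≅ Z^15, C_2 ≅ Z^10.

The boundary map ∂_1: C_1 → C_0 maps an edge to its endpoints' difference, ∂[p,q] = q − p. For instance
  ∂[2,4] = [4] − [2].
As a 6×15 matrix over Z this has rank 5, with invariant factors (1,1,1,1,1).

∂_2: C_2 → C_1 acts by ∂[p,q,r] = [q,r] − [p,r] + [p,q]. For instance
  ∂[1,3,6] = [3,6] − [1,6] + [1,3],
  ∂[2,3,4] = [3,4] − [2,4] + [2,3].
This gives a 15×10 integer matrix of rank 10; reducing to Smith normal form yields diagonal entries (1,1,1,1,1,1,1,1,1,2).

Now H_k = ker ∂_k / im ∂_{k+1}, so:

  H_2: rank ker ∂_2 − rank ∂_3 = (10 − 10) − 0 = 0, and there is no ∂_3, so H_2 = 0.

(K is a triangulation of the real projective plane RP^2.)

H_2 = 0.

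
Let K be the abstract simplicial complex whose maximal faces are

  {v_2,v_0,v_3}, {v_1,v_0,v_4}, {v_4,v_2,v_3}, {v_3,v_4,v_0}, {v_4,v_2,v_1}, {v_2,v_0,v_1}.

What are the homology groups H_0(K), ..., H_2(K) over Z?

K has 5 vertices, 9 edges, 6 triangles.
rank ∂_0 = 0, rank ∂_1 = 4 ⇒ b_0 = 5 − 0 − 4 = 1; all invariant factors of ∂_1 are 1 so no torsion. So H_0 ≅ Z.
rank ∂_1 = 4, rank ∂_2 = 5 ⇒ b_1 = 9 − 4 − 5 = 0; all invariant factors of ∂_2 are 1 so no torsion. So H_1 ≅ 0.
rank ∂_2 = 5, rank ∂_3 = 0 ⇒ b_2 = 6 − 5 − 0 = 1. So H_2 ≅ Z.

H_0 = Z,  H_1 = 0,  H_2 = Z.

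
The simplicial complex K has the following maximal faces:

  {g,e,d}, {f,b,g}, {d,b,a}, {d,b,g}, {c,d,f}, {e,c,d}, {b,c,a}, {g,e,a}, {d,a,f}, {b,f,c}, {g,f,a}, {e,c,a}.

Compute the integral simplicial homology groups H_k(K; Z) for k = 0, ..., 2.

H_0 = Z,  H_1 = Z/2,  H_2 = 0.

Order the vertices as a < b < c < d < e < f < g. Listing each simplex with vertices in this order, K has dimension 2 with simplices:

  0-simplices (7): a, b, c, d, e, f, g
  1-simplices (18): ab, ac, ad, ae, af, ag, bc, bd, bf, bg, cd, ce, cf, de, df, dg, eg, fg
  2-simplices (12): abc, abd, ace, adf, aeg, afg, bcf, bdg, bfg, cde, cdf, deg

giving chain groups C_0 ≅ Z^7, C_1 ≅ Z^18, C_2 ≅ Z^12.

The boundary map ∂_1: C_1 → C_0 maps an edge to its endpoints' difference, ∂[p,q] = q − p. For instance
  ∂bd = d − b.
The resulting 7×18 matrix has rank 6, and its Smith normal form has invariant factors (1,1,1,1,1,1).

The boundary map ∂_2: C_2 → C_1 acts by ∂[p,q,r] = [q,r] − [p,r] + [p,q]. For instance
  ∂abd = bd − ad + ab,
  ∂deg = eg − dg + de.
The 18×12 boundary matrix has rank 12 and Smith normal form diag(1,1,1,1,1,1,1,1,1,1,1,2).

Now H_k = ker ∂_k / im ∂_{k+1}, so:

  H_0: rank C_0 − rank ∂_1 = 7 − 6 = 1, and the invariant factors of ∂_1 are all 1, so H_0 = Z.
  H_1: rank ker ∂_1 − rank ∂_2 = (18 − 6) − 12 = 0, and ∂_2 has invariant factor 2 > 1, so H_1 = Z/2.
  H_2: rank ker ∂_2 − rank ∂_3 = (12 − 12) − 0 = 0, and there is no ∂_3, so H_2 = 0.

(K is a triangulation of the real projective plane RP^2.)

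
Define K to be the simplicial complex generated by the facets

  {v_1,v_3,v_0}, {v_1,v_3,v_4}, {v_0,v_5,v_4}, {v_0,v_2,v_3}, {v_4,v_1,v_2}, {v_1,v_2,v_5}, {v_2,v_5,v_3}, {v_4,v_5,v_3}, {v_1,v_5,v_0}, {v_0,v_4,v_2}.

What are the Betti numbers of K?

b_0 = 1, b_1 = 0, b_2 = 0.

Order the vertices as v_0 < v_1 < v_2 < v_3 < v_4 < v_5. Listing each simplex with vertices in this order, K has dimension 2 with simplices:

  0-simplices (6): [v_0], [v_1], [v_2], [v_3], [v_4], [v_5]
  1-simplices (15): (15 of them)
  2-simplices (10): [v_0,v_1,v_3], [v_0,v_1,v_5], [v_0,v_2,v_3], [v_0,v_2,v_4], [v_0,v_4,v_5], [v_1,v_2,v_4], [v_1,v_2,v_5], [v_1,v_3,v_4], [v_2,v_3,v_5], [v_3,v_4,v_5]

Hence C_0 ≅ Z^6, C_1 ≅ Z^15, C_2 ≅ Z^10.

∂_1: C_1 → C_0 maps an edge to its endpoints' difference, ∂[p,q] = q − p.
The 6×15 boundary matrix has rank 5 and Smith normal form diag(1,1,1,1,1).

Boundary ∂_2: C_2 → C_1 acts by ∂[p,q,r] = [q,r] − [p,r] + [p,q]. For instance
  ∂[v_2,v_3,v_5] = [v_3,v_5] − [v_2,v_5] + [v_2,v_3],
  ∂[v_1,v_2,v_4] = [v_2,v_4] − [v_1,v_4] + [v_1,v_2].
As a 15×10 matrix over Z this has rank 10, with invariant factors (1,1,1,1,1,1,1,1,1,2).

Computing H_k = (kernel of ∂_k) / (image of ∂_{k+1}):

  H_0: rank C_0 − rank ∂_1 = 6 − 5 = 1, and the invariant factors of ∂_1 are all 1, so H_0 ≅ Z.
  H_1: rank ker ∂_1 − rank ∂_2 = (15 − 5) − 10 = 0, and ∂_2 has invariant factor 2 > 1, so H_1 ≅ Z/2Z.
  H_2: rank ker ∂_2 − rank ∂_3 = (10 − 10) − 0 = 0, and there is no ∂_3, so H_2 ≅ 0.

As a check, the Euler characteristic is 6 − 15 + 10 = 1, which agrees with 1 − 0 + 0 = 1.

Hence the Betti numbers are b_0 = 1, b_1 = 0, b_2 = 0.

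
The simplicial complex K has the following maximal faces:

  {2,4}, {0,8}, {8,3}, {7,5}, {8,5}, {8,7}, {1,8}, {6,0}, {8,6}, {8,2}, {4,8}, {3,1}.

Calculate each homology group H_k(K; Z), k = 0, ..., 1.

We work with the vertex ordering 0 < 1 < 2 < 3 < 4 < 5 < 6 < 7 < 8. The simplices of K, each written with vertices in increasing order, are:

  0-simplices (9): [0], [1], [2], [3], [4], [5], [6], [7], [8]
  1-simplices (12): [0,6], [0,8], [1,3], [1,8], [2,4], [2,8], [3,8], [4,8], [5,7], [5,8], [6,8], [7,8]

Hence C_0 ≅ Z^9, C_1 ≅ Z^12.

The boundary map ∂_1: C_1 → C_0 is given by ∂[p,q] = [q] − [p].
As a 9×12 matrix over Z this has rank 8, with invariant factors (1,1,1,1,1,1,1,1).

Reading off H_k = ker ∂_k / im ∂_{k+1}:

  H_0: rank C_0 − rank ∂_1 = 9 − 8 = 1, and the invariant factors of ∂_1 are all 1, so H_0 = Z.
  H_1: rank ker ∂_1 − rank ∂_2 = (12 − 8) − 0 = 4, and there is no ∂_2, so H_1 = Z^4.

H_0 = Z,  H_1 = Z^4.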